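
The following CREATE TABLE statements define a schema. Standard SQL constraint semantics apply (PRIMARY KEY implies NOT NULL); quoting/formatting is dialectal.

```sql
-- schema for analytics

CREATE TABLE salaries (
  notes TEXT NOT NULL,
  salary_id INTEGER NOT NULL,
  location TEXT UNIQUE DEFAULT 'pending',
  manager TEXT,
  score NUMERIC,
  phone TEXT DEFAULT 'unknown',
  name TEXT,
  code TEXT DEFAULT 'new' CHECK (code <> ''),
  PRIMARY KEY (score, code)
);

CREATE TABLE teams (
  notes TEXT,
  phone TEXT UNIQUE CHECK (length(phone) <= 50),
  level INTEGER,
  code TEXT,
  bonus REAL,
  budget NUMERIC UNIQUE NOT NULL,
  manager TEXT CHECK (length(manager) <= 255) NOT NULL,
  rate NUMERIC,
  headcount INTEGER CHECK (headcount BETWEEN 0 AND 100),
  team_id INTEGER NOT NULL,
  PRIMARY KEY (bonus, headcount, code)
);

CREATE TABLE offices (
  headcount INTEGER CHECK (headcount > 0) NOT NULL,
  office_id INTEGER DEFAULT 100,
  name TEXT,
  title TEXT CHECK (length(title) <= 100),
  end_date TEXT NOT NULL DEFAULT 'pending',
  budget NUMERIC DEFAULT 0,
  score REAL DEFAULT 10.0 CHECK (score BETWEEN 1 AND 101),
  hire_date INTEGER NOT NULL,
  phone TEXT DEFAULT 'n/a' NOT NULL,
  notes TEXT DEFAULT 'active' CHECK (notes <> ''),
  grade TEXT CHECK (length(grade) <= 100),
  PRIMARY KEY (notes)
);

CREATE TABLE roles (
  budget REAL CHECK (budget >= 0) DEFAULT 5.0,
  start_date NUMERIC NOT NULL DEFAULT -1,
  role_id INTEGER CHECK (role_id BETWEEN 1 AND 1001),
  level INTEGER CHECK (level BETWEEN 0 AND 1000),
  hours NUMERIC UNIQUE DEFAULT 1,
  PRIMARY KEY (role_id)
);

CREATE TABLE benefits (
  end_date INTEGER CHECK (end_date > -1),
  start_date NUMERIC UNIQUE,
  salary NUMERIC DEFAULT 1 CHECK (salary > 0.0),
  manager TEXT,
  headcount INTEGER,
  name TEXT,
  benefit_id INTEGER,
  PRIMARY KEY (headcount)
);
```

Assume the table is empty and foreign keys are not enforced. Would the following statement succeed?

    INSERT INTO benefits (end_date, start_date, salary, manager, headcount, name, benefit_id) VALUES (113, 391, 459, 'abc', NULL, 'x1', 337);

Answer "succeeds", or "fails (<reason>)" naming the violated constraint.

fails (NOT NULL on headcount)

headcount is explicitly set to NULL, but headcount is part of the PRIMARY KEY (implied NOT NULL).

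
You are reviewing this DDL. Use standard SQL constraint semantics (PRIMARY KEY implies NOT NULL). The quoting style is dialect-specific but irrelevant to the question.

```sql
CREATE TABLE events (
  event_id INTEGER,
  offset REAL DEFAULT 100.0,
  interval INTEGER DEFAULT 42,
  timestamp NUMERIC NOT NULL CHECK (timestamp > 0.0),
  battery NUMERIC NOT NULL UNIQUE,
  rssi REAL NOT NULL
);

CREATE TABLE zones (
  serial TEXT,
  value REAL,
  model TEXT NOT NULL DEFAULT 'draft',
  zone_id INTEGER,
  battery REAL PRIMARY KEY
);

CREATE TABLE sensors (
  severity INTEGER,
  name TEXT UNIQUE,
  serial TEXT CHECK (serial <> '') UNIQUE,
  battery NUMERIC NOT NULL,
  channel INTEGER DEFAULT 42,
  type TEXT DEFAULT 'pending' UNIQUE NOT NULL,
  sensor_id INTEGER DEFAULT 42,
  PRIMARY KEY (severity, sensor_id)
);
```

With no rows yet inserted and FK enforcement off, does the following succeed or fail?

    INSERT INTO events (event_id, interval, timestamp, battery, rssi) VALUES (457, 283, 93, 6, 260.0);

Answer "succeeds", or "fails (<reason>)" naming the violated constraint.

succeeds

NOT NULL columns: battery is supplied; rssi is supplied; timestamp is supplied.
CHECK constraints: 93 satisfies (timestamp > 0.0).
No constraint is violated.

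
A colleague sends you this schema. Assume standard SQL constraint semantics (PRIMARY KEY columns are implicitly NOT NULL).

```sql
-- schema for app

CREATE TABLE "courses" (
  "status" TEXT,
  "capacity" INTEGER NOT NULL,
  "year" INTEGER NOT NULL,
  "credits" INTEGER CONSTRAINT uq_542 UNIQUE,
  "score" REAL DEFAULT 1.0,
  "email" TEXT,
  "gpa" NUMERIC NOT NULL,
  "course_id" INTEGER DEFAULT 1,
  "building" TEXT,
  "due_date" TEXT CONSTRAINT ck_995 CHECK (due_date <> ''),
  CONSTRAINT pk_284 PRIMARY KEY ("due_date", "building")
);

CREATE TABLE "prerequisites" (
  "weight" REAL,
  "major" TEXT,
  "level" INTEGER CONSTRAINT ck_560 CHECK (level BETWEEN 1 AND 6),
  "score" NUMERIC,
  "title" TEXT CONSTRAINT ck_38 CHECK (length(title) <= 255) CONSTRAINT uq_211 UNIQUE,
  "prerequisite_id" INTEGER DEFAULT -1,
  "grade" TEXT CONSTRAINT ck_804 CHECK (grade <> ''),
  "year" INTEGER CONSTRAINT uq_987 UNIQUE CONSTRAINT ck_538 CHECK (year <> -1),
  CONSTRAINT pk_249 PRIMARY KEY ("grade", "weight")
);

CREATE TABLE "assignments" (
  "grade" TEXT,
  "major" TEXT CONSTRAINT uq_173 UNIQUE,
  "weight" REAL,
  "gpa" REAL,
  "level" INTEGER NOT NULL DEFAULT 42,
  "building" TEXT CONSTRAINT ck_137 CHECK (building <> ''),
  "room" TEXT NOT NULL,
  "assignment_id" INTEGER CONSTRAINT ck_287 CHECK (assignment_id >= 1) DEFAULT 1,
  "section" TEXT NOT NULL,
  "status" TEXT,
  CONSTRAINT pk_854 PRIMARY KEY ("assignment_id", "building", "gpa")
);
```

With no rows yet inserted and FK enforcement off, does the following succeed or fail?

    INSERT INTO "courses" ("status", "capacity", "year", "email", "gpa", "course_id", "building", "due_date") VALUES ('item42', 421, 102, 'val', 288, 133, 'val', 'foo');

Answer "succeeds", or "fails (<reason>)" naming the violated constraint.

succeeds

NOT NULL columns: building is supplied; capacity is supplied; due_date is supplied; gpa is supplied; year is supplied.
CHECK constraints: 'foo' satisfies (due_date <> '').
No constraint is violated.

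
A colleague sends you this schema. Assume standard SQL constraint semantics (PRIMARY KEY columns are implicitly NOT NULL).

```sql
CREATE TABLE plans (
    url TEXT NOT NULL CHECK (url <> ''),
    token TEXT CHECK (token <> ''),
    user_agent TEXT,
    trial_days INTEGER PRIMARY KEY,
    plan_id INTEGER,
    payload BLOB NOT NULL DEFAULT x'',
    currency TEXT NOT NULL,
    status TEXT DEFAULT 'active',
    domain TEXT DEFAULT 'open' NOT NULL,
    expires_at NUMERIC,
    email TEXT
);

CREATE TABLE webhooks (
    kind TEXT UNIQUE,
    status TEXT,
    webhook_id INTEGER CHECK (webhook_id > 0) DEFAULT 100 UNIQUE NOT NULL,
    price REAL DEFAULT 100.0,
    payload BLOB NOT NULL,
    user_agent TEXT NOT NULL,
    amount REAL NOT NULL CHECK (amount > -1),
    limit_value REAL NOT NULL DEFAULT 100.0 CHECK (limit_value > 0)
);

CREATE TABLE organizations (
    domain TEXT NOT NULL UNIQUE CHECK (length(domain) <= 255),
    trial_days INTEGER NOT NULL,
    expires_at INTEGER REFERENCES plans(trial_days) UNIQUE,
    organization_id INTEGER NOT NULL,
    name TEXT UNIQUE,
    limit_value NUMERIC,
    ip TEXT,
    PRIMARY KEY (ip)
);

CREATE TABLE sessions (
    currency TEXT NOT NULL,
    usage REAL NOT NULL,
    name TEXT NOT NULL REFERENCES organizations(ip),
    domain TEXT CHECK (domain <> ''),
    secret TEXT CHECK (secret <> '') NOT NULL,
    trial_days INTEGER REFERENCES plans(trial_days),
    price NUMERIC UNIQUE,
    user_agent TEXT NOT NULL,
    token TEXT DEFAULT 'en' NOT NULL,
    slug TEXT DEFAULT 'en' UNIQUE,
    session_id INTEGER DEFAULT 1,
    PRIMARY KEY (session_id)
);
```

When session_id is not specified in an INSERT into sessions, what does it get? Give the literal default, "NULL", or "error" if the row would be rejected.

session_id has an explicit DEFAULT 1.
When the column is omitted from an INSERT, that default is used.

1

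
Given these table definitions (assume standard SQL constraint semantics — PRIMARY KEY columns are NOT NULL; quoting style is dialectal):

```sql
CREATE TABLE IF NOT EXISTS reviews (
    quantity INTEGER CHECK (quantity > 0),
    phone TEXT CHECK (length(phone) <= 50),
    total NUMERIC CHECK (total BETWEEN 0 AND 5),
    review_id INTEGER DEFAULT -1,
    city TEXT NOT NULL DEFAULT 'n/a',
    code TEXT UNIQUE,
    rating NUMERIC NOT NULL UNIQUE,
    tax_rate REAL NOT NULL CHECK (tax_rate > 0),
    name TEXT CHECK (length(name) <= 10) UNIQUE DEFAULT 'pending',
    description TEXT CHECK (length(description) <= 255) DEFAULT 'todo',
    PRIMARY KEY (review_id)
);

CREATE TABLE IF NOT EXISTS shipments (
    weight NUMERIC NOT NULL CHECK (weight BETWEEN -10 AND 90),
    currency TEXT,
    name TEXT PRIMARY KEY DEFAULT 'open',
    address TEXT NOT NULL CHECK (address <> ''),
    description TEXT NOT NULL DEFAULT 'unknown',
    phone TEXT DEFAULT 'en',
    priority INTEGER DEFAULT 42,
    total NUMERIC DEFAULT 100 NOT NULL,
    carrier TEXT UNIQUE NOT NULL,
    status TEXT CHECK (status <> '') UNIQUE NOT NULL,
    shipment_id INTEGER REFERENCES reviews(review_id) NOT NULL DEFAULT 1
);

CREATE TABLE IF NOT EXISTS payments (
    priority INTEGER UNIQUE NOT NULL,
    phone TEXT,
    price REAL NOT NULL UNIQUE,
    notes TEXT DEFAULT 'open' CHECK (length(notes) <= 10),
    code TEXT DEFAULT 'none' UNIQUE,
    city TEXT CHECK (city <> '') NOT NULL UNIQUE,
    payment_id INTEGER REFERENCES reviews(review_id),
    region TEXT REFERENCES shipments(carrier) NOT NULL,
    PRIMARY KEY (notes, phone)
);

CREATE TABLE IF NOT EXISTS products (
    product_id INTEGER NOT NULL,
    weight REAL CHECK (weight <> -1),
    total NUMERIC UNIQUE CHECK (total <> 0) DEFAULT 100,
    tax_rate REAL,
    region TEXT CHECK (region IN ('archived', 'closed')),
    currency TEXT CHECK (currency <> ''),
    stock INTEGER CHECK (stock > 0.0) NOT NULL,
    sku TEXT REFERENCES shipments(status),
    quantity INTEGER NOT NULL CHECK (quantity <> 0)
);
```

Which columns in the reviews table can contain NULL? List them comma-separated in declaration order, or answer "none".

quantity, phone, total, code, name, description

- quantity: CHECK does not forbid NULL (a CHECK constraint passes when its expression is NULL) → nullable.
- phone: CHECK does not forbid NULL (a CHECK constraint passes when its expression is NULL) → nullable.
- total: CHECK does not forbid NULL (a CHECK constraint passes when its expression is NULL) → nullable.
- review_id: part of the PRIMARY KEY, which implies NOT NULL → not nullable.
- city: declared NOT NULL → not nullable.
- code: UNIQUE does not imply NOT NULL → nullable.
- rating: declared NOT NULL → not nullable.
- tax_rate: declared NOT NULL → not nullable.
- name: CHECK does not forbid NULL (a CHECK constraint passes when its expression is NULL) → nullable.
- description: CHECK does not forbid NULL (a CHECK constraint passes when its expression is NULL) → nullable.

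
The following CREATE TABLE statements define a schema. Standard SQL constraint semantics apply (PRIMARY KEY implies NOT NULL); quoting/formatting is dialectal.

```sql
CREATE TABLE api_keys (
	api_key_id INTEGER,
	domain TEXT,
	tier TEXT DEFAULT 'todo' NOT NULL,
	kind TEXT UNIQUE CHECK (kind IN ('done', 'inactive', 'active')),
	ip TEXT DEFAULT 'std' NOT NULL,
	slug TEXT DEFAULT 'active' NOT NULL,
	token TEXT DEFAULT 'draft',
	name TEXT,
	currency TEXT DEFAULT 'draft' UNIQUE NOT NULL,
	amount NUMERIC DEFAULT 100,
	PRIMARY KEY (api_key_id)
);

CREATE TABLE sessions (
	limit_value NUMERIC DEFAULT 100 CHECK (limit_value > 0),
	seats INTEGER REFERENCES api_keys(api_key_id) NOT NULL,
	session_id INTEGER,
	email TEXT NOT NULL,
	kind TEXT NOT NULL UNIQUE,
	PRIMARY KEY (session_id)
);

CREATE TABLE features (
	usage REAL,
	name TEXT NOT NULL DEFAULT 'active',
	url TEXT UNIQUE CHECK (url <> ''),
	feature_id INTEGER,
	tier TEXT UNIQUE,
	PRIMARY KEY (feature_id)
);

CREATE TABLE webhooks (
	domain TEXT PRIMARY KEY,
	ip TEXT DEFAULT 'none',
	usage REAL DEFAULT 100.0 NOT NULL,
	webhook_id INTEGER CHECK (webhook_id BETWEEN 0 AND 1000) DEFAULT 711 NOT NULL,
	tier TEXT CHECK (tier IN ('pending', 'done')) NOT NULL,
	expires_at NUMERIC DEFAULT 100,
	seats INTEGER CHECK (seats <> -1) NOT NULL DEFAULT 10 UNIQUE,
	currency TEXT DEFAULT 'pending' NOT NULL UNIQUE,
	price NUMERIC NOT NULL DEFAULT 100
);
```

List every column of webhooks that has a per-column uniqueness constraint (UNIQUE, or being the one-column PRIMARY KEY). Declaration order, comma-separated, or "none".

- domain: single-column PRIMARY KEY → unique.
- ip: no UNIQUE or single-column PK constraint.
- usage: no UNIQUE or single-column PK constraint.
- webhook_id: no UNIQUE or single-column PK constraint.
- tier: no UNIQUE or single-column PK constraint.
- expires_at: no UNIQUE or single-column PK constraint.
- seats: declared UNIQUE → unique.
- currency: declared UNIQUE → unique.
- price: no UNIQUE or single-column PK constraint.

domain, seats, currency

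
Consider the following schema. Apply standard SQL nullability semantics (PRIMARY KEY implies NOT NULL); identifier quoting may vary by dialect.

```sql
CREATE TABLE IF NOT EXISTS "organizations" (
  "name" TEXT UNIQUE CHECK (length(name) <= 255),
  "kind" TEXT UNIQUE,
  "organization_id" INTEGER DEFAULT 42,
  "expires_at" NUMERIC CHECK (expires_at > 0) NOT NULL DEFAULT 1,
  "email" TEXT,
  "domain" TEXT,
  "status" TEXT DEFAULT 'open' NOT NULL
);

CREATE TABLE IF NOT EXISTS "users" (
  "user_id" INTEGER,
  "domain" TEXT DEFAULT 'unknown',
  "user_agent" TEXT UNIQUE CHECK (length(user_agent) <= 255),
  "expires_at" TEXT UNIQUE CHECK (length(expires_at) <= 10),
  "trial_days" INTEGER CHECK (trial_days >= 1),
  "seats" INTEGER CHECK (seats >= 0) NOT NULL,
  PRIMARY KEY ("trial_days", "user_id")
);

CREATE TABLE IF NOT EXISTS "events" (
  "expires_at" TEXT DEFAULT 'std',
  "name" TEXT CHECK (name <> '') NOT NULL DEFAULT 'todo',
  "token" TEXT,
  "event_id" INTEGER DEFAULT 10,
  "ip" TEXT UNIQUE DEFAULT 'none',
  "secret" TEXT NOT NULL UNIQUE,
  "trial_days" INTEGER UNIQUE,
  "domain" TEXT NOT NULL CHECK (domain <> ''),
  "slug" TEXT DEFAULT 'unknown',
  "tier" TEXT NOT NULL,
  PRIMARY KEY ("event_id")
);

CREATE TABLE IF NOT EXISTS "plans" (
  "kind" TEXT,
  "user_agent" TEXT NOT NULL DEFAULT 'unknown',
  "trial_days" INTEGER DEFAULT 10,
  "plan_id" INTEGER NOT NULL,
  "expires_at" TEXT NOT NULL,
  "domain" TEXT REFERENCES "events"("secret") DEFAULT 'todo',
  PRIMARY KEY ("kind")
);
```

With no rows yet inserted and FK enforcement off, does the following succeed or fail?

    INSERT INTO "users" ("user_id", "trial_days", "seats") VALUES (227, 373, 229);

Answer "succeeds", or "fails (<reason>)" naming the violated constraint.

NOT NULL columns: seats is supplied; trial_days is supplied; user_id is supplied.
CHECK constraints: 373 satisfies (trial_days >= 1); 229 satisfies (seats >= 0).
No constraint is violated.

succeeds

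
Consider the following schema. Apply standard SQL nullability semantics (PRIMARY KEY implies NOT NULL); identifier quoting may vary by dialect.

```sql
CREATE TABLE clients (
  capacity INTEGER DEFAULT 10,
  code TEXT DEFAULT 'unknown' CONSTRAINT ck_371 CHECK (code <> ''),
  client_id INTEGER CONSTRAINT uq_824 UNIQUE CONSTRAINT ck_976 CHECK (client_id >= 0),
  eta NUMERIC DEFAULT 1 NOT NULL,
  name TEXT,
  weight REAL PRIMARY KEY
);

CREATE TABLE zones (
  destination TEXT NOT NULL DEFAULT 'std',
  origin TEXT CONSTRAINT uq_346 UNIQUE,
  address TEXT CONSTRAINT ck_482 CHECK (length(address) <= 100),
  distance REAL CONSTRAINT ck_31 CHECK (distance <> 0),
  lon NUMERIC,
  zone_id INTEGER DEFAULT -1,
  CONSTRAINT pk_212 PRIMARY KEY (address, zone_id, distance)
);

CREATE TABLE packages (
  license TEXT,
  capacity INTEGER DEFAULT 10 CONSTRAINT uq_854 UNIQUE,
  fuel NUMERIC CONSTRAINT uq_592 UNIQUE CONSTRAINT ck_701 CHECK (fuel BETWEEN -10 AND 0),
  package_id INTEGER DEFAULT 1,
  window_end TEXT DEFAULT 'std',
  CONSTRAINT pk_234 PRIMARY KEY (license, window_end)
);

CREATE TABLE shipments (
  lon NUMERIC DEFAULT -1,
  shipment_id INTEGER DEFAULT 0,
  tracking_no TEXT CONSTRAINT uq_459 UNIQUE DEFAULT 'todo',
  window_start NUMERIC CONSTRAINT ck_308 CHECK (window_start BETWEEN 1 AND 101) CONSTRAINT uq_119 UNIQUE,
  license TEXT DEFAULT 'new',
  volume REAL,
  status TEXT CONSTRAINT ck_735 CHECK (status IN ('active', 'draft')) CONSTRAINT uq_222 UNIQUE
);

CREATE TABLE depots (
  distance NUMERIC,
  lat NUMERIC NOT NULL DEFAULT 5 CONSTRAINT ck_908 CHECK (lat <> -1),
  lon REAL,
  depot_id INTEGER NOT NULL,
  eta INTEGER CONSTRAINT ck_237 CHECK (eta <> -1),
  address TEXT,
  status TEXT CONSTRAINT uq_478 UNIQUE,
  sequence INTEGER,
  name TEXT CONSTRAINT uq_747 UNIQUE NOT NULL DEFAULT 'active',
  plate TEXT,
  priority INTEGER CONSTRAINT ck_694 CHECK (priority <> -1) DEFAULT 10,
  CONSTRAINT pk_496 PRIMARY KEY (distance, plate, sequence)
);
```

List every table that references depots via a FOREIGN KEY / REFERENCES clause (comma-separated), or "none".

No REFERENCES clause anywhere in the schema names depots.

none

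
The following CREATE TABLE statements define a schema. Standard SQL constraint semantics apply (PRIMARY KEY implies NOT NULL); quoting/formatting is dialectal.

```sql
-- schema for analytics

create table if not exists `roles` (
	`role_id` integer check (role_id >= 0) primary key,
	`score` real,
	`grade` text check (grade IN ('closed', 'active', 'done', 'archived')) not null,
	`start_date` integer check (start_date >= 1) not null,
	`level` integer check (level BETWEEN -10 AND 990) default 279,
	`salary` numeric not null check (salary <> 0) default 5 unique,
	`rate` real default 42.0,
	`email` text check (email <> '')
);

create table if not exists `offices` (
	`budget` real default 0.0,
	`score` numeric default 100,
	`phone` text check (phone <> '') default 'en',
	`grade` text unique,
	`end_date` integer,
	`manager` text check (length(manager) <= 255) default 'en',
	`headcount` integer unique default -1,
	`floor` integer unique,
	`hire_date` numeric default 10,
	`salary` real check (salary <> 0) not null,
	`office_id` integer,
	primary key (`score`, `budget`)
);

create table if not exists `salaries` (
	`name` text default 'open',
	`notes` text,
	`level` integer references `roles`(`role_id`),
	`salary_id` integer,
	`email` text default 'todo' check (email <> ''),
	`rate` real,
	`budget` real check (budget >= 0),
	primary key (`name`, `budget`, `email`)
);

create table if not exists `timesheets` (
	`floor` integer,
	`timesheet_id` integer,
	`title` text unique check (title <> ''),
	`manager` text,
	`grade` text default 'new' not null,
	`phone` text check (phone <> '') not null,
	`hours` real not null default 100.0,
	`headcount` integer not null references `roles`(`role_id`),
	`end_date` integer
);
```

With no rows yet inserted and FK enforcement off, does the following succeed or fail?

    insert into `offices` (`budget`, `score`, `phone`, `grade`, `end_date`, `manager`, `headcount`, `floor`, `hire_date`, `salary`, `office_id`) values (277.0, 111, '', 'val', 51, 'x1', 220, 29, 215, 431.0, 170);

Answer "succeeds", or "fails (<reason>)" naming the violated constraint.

fails (CHECK on phone)

The value '' for phone violates CHECK (phone <> '').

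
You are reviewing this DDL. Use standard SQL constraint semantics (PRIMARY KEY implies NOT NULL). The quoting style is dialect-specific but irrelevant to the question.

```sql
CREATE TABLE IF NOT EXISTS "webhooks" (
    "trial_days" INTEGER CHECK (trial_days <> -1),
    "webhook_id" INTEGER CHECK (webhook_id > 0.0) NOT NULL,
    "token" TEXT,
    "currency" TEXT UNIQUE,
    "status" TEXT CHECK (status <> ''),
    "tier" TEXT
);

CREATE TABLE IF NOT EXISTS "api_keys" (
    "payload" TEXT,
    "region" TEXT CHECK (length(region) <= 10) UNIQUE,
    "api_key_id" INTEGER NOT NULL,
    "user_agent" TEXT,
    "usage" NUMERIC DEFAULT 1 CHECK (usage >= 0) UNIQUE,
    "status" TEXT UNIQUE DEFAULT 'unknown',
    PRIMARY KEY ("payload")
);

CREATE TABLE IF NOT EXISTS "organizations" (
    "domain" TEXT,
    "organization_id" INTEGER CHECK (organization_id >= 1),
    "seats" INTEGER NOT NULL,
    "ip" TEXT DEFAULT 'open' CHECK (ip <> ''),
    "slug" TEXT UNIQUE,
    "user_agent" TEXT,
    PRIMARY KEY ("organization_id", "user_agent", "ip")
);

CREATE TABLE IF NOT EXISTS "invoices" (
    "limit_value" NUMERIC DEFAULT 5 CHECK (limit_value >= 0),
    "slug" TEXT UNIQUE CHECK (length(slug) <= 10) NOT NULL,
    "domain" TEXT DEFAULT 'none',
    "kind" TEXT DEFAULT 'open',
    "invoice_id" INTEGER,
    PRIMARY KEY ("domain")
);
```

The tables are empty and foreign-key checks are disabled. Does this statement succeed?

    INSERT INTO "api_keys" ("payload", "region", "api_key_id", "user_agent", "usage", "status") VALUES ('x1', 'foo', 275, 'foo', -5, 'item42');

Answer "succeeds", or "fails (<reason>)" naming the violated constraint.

fails (CHECK on usage)

The value -5 for usage violates CHECK (usage >= 0).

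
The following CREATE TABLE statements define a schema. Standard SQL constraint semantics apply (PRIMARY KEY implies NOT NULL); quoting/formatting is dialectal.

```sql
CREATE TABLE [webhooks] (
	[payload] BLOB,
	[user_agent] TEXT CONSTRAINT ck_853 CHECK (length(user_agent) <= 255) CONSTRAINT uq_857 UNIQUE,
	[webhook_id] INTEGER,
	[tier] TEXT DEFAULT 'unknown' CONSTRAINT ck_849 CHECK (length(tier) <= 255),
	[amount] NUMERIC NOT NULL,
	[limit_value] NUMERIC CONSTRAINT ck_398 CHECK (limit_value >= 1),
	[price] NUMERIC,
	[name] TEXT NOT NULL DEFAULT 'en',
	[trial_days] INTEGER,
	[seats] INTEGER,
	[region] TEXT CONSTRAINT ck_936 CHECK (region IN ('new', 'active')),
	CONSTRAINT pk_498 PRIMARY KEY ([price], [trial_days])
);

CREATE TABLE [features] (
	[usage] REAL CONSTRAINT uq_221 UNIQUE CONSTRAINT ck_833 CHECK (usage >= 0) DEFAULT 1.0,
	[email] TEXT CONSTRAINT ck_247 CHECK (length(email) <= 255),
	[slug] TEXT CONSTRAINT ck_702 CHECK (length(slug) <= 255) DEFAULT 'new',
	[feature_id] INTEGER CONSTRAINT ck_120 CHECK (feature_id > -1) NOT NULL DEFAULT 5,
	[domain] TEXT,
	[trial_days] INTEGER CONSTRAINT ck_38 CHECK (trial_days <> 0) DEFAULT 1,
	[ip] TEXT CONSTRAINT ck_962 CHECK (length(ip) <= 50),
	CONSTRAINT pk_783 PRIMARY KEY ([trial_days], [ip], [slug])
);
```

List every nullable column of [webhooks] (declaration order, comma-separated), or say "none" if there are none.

payload, user_agent, webhook_id, tier, limit_value, seats, region

- payload: no NOT NULL constraint applies → nullable.
- user_agent: CHECK does not forbid NULL (a CHECK constraint passes when its expression is NULL) → nullable.
- webhook_id: no NOT NULL constraint applies → nullable.
- tier: CHECK does not forbid NULL (a CHECK constraint passes when its expression is NULL) → nullable.
- amount: declared NOT NULL → not nullable.
- limit_value: CHECK does not forbid NULL (a CHECK constraint passes when its expression is NULL) → nullable.
- price: part of the PRIMARY KEY, which implies NOT NULL → not nullable.
- name: declared NOT NULL → not nullable.
- trial_days: part of the PRIMARY KEY, which implies NOT NULL → not nullable.
- seats: no NOT NULL constraint applies → nullable.
- region: CHECK does not forbid NULL (a CHECK constraint passes when its expression is NULL) → nullable.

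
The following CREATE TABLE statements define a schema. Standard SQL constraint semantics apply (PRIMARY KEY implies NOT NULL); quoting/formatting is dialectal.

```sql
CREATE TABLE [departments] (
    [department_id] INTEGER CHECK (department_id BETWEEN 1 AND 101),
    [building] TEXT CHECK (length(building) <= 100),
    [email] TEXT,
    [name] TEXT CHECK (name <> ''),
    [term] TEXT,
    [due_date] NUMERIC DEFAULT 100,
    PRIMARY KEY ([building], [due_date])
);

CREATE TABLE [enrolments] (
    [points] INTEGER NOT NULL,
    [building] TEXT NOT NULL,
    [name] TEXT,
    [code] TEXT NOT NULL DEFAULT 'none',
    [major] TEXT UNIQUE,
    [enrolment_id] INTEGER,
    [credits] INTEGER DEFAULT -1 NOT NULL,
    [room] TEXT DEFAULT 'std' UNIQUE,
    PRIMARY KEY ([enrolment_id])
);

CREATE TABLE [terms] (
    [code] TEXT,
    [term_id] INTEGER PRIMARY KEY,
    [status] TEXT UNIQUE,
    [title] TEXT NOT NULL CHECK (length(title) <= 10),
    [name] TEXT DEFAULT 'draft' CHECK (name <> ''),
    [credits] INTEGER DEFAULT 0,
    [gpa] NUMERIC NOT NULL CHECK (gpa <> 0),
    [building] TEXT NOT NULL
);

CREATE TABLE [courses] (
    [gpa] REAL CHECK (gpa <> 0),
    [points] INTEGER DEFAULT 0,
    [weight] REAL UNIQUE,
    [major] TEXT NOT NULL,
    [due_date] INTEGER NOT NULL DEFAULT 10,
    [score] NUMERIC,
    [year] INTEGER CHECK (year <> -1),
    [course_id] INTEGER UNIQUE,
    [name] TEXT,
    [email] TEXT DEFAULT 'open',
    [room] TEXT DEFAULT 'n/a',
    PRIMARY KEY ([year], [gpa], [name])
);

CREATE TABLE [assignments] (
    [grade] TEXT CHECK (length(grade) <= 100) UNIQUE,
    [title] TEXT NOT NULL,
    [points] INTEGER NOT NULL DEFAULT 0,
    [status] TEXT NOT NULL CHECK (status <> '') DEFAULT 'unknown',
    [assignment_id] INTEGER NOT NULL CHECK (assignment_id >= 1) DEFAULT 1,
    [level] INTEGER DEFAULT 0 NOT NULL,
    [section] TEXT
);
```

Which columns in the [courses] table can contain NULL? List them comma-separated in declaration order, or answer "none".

points, weight, score, course_id, email, room

- gpa: part of the PRIMARY KEY, which implies NOT NULL → not nullable.
- points: DEFAULT only fills an omitted column; an explicit NULL is still allowed → nullable.
- weight: UNIQUE does not imply NOT NULL → nullable.
- major: declared NOT NULL → not nullable.
- due_date: declared NOT NULL → not nullable.
- score: no NOT NULL constraint applies → nullable.
- year: part of the PRIMARY KEY, which implies NOT NULL → not nullable.
- course_id: UNIQUE does not imply NOT NULL → nullable.
- name: part of the PRIMARY KEY, which implies NOT NULL → not nullable.
- email: DEFAULT only fills an omitted column; an explicit NULL is still allowed → nullable.
- room: DEFAULT only fills an omitted column; an explicit NULL is still allowed → nullable.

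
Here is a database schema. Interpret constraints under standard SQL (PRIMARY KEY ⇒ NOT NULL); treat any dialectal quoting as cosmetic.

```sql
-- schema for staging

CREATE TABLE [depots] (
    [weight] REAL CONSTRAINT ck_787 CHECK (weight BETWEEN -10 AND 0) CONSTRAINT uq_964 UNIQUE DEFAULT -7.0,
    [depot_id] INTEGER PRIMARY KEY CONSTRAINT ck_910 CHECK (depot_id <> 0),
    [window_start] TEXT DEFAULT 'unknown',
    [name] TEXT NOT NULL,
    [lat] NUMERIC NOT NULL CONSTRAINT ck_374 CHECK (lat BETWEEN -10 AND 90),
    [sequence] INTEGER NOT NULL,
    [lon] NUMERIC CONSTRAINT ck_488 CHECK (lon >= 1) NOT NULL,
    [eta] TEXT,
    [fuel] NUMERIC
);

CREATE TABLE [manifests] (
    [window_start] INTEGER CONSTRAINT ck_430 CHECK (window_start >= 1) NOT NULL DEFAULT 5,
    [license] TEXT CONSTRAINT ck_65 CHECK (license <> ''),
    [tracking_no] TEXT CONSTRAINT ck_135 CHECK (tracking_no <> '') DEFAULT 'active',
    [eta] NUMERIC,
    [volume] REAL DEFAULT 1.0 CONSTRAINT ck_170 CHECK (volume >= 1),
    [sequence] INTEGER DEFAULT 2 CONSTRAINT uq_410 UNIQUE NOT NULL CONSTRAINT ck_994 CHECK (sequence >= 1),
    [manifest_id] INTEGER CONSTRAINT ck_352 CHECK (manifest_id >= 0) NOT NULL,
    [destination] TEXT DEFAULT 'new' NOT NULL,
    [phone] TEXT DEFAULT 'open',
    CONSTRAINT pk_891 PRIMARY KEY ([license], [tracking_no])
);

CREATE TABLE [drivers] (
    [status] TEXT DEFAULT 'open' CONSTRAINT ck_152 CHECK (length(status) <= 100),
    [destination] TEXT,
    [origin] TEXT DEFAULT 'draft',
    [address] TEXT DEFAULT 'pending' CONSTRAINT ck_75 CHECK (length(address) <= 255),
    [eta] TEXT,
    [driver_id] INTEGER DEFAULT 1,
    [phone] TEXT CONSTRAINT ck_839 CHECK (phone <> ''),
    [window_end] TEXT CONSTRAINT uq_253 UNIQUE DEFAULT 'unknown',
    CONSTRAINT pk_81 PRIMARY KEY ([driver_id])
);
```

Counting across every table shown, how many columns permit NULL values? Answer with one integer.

14

depots: 4 nullable (weight, window_start, eta, fuel — PK (depot_id) and explicit NOT NULL columns excluded).
manifests: 3 nullable (eta, volume, phone — PK (license, tracking_no) and explicit NOT NULL columns excluded).
drivers: 7 nullable (status, destination, origin, address, eta, phone, window_end — PK (driver_id) and explicit NOT NULL columns excluded).
Total: 4 + 3 + 7 = 14.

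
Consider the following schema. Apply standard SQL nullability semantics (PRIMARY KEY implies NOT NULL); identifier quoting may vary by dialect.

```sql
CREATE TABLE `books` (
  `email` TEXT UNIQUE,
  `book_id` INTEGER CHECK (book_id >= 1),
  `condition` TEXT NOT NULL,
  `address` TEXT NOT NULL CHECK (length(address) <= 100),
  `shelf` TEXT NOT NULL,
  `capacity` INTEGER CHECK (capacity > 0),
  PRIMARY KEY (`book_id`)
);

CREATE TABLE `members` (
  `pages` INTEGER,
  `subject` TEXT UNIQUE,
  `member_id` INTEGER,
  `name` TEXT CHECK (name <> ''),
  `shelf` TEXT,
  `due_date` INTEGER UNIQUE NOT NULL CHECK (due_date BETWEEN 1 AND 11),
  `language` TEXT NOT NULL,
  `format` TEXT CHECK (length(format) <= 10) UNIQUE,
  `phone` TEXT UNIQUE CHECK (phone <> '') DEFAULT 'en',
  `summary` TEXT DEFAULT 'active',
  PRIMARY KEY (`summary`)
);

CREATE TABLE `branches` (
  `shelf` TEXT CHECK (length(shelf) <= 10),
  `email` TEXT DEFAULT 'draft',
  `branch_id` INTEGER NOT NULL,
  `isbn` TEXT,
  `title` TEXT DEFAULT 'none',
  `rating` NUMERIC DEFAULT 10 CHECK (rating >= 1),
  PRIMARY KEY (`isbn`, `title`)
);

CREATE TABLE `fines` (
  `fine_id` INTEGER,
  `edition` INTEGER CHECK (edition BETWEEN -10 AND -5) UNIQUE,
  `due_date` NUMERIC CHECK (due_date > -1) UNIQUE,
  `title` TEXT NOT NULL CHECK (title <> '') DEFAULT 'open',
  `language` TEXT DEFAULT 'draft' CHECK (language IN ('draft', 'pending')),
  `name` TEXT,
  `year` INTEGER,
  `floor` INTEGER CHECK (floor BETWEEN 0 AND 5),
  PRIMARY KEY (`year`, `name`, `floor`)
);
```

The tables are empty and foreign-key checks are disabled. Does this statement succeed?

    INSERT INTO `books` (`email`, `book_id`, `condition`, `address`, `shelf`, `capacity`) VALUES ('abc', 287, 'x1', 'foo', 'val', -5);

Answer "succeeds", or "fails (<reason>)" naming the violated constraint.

The value -5 for capacity violates CHECK (capacity > 0).

fails (CHECK on capacity)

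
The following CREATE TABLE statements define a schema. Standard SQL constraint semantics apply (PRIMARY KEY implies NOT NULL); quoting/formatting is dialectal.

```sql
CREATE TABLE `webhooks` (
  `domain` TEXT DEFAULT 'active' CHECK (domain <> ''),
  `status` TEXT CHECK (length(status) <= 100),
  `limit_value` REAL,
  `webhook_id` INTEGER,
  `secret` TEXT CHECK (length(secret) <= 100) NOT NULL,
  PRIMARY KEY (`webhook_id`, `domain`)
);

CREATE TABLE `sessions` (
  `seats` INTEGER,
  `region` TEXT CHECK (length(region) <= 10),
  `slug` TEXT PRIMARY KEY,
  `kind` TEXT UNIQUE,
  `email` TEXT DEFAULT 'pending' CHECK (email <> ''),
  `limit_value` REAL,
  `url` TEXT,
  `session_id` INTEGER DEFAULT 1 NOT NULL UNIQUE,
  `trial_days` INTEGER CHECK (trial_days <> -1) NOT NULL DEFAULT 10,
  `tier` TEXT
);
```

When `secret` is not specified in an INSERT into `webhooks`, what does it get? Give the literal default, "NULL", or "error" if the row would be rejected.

secret has no DEFAULT clause.
Omitting it would insert NULL, but it is declared NOT NULL, so the INSERT fails.

error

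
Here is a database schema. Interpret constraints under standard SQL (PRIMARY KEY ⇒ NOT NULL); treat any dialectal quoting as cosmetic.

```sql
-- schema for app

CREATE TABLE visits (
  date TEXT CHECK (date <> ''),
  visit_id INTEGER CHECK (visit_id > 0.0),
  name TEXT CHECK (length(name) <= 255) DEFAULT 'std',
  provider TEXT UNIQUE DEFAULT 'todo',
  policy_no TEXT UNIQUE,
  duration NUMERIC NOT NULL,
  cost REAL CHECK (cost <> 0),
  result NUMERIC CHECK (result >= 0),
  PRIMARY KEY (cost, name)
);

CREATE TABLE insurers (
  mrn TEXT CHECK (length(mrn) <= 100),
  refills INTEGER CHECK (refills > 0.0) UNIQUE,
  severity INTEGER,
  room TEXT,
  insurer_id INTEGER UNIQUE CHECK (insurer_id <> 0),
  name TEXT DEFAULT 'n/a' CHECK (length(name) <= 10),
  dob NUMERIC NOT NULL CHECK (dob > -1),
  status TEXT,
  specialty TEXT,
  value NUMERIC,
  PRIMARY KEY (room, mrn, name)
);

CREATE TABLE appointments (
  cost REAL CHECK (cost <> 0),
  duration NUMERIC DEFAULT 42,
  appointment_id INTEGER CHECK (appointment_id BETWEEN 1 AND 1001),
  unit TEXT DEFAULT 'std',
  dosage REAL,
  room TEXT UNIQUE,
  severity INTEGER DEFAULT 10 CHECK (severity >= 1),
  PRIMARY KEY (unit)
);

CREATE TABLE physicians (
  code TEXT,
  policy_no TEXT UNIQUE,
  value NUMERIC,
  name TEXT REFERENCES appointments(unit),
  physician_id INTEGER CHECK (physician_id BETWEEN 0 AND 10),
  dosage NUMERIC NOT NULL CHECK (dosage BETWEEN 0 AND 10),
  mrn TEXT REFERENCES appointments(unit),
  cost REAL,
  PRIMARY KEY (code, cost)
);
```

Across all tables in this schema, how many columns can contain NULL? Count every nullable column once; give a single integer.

visits: 5 nullable (date, visit_id, provider, policy_no, result — PK (cost, name) and explicit NOT NULL columns excluded).
insurers: 6 nullable (refills, severity, insurer_id, status, specialty, value — PK (room, mrn, name) and explicit NOT NULL columns excluded).
appointments: 6 nullable (cost, duration, appointment_id, dosage, room, severity — PK (unit) and explicit NOT NULL columns excluded).
physicians: 5 nullable (policy_no, value, name, physician_id, mrn — PK (code, cost) and explicit NOT NULL columns excluded).
Total: 5 + 6 + 6 + 5 = 22.

22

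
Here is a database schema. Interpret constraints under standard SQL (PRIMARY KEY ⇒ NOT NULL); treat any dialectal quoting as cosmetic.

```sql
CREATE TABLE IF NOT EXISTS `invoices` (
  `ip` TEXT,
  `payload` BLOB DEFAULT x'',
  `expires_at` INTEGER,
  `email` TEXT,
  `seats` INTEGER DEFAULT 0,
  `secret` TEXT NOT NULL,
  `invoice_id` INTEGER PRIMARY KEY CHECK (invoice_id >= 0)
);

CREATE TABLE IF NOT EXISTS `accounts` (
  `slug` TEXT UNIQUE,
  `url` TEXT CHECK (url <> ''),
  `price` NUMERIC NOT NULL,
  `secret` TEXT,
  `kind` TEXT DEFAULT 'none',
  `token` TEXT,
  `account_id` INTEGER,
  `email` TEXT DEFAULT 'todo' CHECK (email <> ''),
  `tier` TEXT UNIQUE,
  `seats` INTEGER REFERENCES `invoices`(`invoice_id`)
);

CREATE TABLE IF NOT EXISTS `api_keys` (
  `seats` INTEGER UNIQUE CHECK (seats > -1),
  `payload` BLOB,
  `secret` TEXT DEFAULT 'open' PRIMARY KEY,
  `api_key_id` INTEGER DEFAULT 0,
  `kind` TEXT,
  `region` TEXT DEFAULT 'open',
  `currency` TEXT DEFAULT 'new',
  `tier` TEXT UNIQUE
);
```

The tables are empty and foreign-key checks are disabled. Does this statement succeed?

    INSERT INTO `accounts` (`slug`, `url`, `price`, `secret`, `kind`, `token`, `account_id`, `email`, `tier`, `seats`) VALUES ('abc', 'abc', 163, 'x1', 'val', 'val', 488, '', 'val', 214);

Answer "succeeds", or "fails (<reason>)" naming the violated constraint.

fails (CHECK on email)

The value '' for email violates CHECK (email <> '').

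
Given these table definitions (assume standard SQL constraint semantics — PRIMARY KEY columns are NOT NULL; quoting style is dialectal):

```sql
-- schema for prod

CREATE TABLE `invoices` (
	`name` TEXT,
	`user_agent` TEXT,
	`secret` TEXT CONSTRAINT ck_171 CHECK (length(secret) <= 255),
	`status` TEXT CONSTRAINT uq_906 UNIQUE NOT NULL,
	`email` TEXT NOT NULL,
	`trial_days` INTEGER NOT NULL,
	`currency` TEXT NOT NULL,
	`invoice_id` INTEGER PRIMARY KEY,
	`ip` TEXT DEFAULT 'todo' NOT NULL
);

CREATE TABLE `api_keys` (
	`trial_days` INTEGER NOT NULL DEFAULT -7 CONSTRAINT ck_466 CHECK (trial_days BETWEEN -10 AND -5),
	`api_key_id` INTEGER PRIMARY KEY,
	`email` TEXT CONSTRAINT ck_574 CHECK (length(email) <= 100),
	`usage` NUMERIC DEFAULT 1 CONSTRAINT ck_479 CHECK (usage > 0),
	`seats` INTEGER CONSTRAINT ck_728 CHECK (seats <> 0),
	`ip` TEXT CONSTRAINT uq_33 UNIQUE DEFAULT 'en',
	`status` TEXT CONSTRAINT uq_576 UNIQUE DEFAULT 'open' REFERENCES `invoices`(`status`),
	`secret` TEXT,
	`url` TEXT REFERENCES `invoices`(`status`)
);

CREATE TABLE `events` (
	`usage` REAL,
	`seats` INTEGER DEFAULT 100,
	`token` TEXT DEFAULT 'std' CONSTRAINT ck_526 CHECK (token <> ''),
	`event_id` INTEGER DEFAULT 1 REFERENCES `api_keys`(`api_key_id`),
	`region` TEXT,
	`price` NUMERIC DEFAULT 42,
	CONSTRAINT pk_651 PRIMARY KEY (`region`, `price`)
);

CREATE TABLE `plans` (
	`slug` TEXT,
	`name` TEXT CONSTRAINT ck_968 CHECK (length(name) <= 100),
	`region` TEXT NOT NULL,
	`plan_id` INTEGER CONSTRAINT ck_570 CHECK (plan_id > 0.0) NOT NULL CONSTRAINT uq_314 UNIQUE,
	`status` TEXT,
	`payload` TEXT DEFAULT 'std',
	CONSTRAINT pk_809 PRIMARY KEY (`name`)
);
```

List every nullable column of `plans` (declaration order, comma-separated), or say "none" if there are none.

slug, status, payload

- slug: no NOT NULL constraint applies → nullable.
- name: part of the PRIMARY KEY, which implies NOT NULL → not nullable.
- region: declared NOT NULL → not nullable.
- plan_id: declared NOT NULL → not nullable.
- status: no NOT NULL constraint applies → nullable.
- payload: DEFAULT only fills an omitted column; an explicit NULL is still allowed → nullable.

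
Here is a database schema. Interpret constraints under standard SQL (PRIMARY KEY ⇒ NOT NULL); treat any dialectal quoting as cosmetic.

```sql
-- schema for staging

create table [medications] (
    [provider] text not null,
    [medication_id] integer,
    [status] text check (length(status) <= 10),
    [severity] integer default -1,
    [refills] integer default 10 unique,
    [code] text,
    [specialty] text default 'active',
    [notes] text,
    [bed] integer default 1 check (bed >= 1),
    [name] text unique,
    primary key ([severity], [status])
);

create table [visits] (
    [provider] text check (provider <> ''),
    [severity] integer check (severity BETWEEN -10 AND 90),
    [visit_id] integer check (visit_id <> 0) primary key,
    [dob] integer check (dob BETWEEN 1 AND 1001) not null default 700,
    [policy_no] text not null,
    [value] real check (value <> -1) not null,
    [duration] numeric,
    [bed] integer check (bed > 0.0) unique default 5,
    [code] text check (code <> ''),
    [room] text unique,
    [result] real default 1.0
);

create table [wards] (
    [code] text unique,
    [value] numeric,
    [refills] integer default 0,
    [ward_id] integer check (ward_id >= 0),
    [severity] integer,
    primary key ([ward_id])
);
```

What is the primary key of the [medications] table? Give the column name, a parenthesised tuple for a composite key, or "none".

A table-level PRIMARY KEY clause names 2 columns: severity, status.
This is a composite key — the combination is unique, not each column individually.

(severity, status)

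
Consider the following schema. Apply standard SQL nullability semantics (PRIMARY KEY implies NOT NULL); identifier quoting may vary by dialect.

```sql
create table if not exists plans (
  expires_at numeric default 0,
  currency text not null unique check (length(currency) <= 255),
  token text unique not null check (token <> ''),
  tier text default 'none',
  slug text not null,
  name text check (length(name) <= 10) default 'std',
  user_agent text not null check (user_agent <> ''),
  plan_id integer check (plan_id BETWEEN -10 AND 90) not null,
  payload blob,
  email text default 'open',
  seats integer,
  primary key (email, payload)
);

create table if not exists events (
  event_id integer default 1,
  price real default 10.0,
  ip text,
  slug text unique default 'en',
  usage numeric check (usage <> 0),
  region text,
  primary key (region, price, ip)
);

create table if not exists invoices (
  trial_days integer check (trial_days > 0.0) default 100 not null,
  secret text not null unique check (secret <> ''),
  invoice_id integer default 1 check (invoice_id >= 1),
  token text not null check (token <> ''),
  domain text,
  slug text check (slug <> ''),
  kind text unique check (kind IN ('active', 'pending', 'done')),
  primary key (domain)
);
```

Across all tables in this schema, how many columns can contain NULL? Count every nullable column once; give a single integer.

10

plans: 4 nullable (expires_at, tier, name, seats — PK (email, payload) and explicit NOT NULL columns excluded).
events: 3 nullable (event_id, slug, usage — PK (region, price, ip) and explicit NOT NULL columns excluded).
invoices: 3 nullable (invoice_id, slug, kind — PK (domain) and explicit NOT NULL columns excluded).
Total: 4 + 3 + 3 = 10.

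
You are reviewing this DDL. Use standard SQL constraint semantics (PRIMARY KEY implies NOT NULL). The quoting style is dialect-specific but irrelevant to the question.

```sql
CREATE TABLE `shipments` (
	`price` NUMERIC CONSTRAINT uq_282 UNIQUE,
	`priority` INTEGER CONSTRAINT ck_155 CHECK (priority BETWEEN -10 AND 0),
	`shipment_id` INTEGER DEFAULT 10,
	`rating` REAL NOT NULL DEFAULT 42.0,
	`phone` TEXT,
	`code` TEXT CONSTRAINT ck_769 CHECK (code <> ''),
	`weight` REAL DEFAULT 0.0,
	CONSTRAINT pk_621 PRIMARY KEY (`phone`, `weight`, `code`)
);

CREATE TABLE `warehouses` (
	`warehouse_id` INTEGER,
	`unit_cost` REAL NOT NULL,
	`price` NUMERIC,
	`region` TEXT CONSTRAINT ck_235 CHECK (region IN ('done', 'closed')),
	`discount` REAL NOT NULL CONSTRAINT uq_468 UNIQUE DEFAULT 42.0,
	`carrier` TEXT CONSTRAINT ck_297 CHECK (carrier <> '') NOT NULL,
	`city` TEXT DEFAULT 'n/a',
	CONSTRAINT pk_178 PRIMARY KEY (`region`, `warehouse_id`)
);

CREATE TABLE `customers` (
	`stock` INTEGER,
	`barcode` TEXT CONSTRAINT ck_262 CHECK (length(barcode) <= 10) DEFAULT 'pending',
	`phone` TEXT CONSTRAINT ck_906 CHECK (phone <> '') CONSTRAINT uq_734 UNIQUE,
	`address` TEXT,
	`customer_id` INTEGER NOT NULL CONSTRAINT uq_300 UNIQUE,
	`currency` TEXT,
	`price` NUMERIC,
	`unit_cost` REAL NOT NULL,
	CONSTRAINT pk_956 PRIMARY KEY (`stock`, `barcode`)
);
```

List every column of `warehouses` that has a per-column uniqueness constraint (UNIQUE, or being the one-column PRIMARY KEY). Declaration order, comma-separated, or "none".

- warehouse_id: part of a composite PRIMARY KEY — only the tuple is unique, not this column on its own.
- unit_cost: no UNIQUE or single-column PK constraint.
- price: no UNIQUE or single-column PK constraint.
- region: part of a composite PRIMARY KEY — only the tuple is unique, not this column on its own.
- discount: declared UNIQUE → unique.
- carrier: no UNIQUE or single-column PK constraint.
- city: no UNIQUE or single-column PK constraint.

discount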